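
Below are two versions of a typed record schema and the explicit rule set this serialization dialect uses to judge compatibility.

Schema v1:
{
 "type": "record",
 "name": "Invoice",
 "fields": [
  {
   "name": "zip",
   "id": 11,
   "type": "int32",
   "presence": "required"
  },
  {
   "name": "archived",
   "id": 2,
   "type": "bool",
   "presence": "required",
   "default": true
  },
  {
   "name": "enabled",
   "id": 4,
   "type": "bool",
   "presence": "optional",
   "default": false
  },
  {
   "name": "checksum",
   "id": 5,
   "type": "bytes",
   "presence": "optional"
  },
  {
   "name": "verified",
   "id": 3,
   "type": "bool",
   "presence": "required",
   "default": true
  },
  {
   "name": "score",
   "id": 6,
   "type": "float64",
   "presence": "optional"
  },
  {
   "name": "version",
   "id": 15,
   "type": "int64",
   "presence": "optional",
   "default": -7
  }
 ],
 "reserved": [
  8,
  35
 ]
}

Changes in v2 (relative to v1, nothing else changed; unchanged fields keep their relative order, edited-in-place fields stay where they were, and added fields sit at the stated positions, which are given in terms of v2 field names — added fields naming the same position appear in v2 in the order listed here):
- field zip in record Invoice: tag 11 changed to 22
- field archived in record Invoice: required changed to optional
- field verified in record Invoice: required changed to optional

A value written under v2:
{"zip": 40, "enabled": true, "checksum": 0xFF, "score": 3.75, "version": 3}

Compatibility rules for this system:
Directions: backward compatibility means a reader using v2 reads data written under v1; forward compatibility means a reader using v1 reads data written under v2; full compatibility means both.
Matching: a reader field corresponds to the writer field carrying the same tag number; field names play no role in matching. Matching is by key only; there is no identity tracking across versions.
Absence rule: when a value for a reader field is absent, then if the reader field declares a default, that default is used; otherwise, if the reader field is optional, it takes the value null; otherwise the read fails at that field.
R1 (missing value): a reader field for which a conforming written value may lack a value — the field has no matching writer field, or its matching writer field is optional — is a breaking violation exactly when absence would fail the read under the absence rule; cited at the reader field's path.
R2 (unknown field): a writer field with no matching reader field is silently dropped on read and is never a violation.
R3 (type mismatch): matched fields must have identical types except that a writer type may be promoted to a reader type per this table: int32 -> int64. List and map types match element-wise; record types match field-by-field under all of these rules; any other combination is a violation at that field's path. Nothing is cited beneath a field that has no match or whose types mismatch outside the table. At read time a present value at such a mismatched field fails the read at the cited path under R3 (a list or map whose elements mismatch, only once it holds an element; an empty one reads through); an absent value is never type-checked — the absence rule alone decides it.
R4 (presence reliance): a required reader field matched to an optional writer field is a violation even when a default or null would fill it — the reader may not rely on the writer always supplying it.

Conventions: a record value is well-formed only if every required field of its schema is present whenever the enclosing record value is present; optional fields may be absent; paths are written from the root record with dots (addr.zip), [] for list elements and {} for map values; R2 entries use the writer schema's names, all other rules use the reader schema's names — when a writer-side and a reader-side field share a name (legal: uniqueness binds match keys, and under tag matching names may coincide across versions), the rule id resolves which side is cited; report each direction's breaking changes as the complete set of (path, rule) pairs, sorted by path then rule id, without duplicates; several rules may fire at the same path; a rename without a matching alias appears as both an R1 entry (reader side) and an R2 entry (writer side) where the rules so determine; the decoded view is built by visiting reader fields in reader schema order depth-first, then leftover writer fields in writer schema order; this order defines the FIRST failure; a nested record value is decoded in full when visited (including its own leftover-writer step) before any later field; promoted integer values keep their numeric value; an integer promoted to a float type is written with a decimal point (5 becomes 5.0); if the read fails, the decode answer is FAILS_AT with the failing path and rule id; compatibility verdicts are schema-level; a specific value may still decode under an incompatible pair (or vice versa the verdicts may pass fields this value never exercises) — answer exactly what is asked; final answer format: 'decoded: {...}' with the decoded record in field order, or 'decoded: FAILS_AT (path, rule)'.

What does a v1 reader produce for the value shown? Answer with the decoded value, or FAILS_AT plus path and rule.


decoded: FAILS_AT (zip, R1)

arrows below run writer -> reader for Invoice
decode walk for Invoice under reader schema v1:
  read fails at zip under R1 (no fill)
  => FAILS_AT (zip, R1)
remaining Invoice differences; none change what is asked:
  field archived in record Invoice: required changed to optional -> a verdict-level change on Invoice — the shown value reads the same
  field verified in record Invoice: required changed to optional -> a verdict-level change on Invoice — the shown value reads the same


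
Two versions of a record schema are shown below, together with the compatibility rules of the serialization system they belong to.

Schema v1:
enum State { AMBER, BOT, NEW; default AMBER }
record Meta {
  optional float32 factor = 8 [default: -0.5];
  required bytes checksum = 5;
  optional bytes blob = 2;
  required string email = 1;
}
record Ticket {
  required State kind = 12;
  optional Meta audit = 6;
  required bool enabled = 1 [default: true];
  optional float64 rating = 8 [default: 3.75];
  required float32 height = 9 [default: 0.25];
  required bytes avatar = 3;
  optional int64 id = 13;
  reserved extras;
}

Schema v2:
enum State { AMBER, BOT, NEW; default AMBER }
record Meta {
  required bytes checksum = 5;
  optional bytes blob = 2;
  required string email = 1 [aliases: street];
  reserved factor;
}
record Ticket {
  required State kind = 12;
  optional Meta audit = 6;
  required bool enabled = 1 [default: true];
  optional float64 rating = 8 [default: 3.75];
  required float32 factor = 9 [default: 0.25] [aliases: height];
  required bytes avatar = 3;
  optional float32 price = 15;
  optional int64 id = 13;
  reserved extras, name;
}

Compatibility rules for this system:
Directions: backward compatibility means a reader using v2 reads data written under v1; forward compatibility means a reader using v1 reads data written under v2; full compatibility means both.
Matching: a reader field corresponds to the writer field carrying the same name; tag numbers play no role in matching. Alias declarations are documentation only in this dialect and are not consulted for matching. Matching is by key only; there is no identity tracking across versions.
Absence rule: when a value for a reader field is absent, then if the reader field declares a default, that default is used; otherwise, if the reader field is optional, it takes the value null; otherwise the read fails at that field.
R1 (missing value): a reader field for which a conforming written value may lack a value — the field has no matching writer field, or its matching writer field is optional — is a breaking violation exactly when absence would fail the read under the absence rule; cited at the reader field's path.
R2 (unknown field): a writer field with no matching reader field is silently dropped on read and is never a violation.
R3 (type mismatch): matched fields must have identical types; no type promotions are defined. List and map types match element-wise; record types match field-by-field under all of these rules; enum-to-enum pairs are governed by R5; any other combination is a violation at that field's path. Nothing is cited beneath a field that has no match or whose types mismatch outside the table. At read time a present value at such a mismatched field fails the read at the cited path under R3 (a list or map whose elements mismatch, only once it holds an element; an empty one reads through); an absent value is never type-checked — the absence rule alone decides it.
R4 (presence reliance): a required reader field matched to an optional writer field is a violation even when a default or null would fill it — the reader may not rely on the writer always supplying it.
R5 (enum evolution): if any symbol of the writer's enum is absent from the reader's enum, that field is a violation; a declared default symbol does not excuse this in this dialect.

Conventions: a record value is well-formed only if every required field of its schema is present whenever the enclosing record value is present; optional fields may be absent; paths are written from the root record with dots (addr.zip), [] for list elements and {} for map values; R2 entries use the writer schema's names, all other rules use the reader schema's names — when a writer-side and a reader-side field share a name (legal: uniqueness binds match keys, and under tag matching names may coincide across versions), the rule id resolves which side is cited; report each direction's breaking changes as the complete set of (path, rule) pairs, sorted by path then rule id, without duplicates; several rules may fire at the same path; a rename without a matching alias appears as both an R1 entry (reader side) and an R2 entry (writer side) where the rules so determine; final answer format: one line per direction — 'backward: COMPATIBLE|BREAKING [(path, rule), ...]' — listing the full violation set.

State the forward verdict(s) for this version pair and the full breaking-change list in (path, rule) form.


forward: COMPATIBLE []

each type pair in Ticket: writer, then reader
forward on Ticket — v1 reading data written by v2:
  State -> State, writer required: kind aligns to kind
  Meta -> Meta, writer optional: audit aligns to audit
  bool -> bool, writer required: enabled aligns to enabled
  float64 -> float64, writer optional: rating aligns to rating
  no writer field matches reader height
  bytes -> bytes, writer required: avatar aligns to avatar
  int64 -> int64, writer optional: id aligns to id
  factor (writer side), unknown to reader
  price (writer side), unknown to reader
  no writer field matches reader audit.factor
  bytes -> bytes, writer required: audit.checksum aligns to audit.checksum
  bytes -> bytes, writer optional: audit.blob aligns to audit.blob
  string -> string, writer required: audit.email aligns to audit.email
  => no violations; forward on Ticket: COMPATIBLE
the other Ticket changes do not affect what is asked:
  added field price to record Ticket: optional float32, tag 15 (in v2 it sits immediately before id) -> fires no rule on Ticket, leaving the asked answer as it is
  renamed field height to factor in record Ticket (alias height declared on the renamed field) -> fires no rule on Ticket, leaving the asked answer as it is
  removed field factor from record Meta (its key "factor" joins the reserved list) -> fires no rule on Ticket, leaving the asked answer as it is


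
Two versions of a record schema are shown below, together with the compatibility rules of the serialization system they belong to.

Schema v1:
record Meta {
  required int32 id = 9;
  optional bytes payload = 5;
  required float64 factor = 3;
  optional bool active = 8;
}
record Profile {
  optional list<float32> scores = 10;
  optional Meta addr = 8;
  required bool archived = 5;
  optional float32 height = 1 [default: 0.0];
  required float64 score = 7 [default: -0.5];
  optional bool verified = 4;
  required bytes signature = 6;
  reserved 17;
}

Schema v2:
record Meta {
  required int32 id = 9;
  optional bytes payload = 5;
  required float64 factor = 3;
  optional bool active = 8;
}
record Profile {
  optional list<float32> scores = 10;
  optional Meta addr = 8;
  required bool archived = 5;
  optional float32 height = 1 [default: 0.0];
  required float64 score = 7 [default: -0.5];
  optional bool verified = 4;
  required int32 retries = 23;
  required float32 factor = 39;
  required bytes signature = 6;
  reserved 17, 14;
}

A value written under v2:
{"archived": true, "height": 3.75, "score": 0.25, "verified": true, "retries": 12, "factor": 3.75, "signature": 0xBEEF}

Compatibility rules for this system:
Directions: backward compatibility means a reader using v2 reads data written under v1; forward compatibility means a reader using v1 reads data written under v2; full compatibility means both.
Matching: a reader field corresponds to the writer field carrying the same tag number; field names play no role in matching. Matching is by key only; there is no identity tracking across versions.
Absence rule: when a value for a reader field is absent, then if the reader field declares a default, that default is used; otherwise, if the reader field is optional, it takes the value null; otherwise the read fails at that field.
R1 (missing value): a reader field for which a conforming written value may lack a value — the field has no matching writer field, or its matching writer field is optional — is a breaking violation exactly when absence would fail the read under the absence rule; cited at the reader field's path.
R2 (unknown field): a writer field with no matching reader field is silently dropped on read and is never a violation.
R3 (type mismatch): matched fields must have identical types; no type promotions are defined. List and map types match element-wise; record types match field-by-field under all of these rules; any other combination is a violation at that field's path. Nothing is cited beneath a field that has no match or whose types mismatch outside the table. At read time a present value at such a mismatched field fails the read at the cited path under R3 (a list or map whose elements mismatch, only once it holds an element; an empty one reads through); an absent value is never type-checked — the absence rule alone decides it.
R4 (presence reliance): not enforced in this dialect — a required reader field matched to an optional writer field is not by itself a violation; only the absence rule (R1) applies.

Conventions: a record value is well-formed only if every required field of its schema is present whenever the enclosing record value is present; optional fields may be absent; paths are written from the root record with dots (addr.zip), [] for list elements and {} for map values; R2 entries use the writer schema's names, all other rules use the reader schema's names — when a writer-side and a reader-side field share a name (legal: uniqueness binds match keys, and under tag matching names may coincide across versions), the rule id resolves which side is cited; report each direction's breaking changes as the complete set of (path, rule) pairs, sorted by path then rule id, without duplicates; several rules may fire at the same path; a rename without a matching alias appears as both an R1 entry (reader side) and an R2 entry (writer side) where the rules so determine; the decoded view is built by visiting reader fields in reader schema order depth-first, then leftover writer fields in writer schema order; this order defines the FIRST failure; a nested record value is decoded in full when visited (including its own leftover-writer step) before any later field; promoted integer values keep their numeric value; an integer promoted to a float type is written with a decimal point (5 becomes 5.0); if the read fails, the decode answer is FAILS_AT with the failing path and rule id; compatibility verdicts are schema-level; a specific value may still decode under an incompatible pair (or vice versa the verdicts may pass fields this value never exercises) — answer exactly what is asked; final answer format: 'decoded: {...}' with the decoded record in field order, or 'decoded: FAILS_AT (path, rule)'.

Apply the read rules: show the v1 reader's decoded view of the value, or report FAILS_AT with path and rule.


in Profile below, arrows point writer -> reader
migrating the Profile value to v1:
  scores := null (absent, optional -> null)
  addr := null (absent, optional -> null)
  archived := true
  height := 3.75
  score := 0.25
  verified := true
  signature := 0xBEEF
  writer retries: unknown -> dropped
  writer factor: unknown -> dropped
  => decoded: {"scores": null, "addr": null, "archived": true, "height": 3.75, "score": 0.25, "verified": true, "signature": 0xBEEF}
the other Profile changes do not affect what is asked:
  added field retries to record Profile: required int32, tag 23 (in v2 it sits immediately before signature) -> shifts the Profile verdicts, not this decode
  added field factor to record Profile: required float32, tag 39 (in v2 it sits immediately before signature) -> shifts the Profile verdicts, not this decode

decoded: {"scores": null, "addr": null, "archived": true, "height": 3.75, "score": 0.25, "verified": true, "signature": 0xBEEF}


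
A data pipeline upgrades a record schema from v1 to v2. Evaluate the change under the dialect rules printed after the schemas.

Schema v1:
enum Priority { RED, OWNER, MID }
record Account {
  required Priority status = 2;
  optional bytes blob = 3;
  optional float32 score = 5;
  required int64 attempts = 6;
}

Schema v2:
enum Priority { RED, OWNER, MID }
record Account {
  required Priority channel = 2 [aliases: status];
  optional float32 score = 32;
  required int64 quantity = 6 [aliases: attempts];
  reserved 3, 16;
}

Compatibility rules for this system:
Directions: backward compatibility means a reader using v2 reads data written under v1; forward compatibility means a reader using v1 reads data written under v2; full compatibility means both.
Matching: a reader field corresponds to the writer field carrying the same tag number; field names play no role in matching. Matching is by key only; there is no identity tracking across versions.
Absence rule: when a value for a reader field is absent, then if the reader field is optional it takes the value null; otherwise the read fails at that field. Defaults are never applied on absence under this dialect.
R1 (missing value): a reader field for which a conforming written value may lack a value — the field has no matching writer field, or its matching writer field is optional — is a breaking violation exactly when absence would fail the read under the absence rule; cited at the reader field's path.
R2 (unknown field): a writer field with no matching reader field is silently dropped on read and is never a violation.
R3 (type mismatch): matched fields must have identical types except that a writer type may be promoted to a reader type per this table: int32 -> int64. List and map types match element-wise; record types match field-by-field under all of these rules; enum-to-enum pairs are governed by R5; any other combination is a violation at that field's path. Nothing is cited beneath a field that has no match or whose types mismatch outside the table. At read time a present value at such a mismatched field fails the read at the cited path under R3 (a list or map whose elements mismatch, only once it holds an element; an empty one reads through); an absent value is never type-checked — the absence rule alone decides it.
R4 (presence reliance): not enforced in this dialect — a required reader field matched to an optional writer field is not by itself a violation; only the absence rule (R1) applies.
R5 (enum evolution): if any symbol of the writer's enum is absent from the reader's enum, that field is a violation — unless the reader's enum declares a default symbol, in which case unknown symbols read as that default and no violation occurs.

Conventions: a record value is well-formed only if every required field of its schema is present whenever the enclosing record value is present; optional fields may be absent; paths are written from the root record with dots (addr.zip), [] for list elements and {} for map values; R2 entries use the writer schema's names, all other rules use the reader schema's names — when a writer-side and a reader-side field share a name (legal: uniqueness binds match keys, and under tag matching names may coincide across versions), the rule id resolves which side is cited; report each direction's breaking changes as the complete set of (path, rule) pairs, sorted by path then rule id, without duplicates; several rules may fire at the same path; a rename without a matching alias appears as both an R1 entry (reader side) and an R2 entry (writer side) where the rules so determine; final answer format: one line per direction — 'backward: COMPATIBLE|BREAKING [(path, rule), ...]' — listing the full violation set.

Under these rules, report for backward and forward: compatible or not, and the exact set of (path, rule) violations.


backward: COMPATIBLE []; forward: COMPATIBLE []

each type pair in Account: writer, then reader
backward pass over Account, reader schema v2, writer schema v1:
  channel <- status (Priority -> Priority, writer required)
  no writer field matches reader score
  quantity <- attempts (int64 -> int64, writer required)
  writer blob: unknown to reader
  writer score: unknown to reader
  => backward: COMPATIBLE
forward pass over Account, reader schema v1, writer schema v2:
  status <- channel (Priority -> Priority, writer required)
  no writer field matches reader blob
  no writer field matches reader score
  attempts <- quantity (int64 -> int64, writer required)
  writer score: unknown to reader
  => forward: COMPATIBLE


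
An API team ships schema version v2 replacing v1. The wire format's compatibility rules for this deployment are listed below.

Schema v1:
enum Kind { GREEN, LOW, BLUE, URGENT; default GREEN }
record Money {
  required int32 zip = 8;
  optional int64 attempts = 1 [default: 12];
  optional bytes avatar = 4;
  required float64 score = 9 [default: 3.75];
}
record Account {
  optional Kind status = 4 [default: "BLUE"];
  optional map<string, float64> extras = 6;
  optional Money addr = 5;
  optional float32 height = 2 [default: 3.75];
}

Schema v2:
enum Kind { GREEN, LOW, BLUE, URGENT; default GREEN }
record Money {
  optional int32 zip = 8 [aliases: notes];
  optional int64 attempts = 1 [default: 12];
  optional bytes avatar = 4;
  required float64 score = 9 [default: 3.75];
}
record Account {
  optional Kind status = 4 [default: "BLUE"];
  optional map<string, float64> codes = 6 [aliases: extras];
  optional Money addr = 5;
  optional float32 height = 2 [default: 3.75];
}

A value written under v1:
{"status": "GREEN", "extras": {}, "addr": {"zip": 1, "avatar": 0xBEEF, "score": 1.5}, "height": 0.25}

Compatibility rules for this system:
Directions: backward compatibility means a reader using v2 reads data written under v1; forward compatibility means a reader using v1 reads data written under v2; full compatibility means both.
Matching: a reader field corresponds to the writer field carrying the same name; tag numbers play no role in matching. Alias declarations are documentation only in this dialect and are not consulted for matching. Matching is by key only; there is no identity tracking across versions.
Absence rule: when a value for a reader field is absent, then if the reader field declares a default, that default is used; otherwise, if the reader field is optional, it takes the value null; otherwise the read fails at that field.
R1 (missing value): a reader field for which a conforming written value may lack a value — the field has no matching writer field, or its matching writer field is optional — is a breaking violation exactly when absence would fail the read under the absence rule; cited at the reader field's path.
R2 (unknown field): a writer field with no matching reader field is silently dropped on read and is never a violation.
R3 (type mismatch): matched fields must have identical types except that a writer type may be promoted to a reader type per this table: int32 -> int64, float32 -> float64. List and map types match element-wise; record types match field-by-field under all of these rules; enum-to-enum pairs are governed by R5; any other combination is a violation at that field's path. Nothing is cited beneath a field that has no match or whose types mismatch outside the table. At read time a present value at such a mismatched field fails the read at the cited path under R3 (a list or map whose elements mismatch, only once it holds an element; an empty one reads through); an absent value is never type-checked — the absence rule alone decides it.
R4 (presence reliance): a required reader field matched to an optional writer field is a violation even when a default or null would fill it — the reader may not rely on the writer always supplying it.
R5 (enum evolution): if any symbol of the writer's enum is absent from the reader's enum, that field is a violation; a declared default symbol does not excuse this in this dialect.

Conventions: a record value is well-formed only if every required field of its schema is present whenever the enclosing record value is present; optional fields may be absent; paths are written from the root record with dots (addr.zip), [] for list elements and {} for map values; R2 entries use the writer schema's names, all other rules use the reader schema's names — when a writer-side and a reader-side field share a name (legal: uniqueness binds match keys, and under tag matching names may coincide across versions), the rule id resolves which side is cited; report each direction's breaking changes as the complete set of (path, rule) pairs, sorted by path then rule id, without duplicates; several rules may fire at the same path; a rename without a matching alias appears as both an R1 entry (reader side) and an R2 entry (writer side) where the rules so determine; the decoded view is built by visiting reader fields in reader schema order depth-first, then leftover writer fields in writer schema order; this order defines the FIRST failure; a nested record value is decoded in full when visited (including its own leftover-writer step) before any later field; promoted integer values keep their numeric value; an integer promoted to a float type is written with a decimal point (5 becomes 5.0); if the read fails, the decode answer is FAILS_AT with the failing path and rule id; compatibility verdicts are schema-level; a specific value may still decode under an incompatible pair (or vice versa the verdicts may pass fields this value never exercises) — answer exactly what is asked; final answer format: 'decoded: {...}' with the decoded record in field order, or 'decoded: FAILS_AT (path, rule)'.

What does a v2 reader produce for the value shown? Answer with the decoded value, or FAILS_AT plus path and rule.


the writer's type comes first in each Account pair
decoding the Account value with the v2 reader:
  status := "GREEN"
  codes := null (absent, optional -> null)
  addr.zip := 1
  addr.attempts := 12 (absent -> default)
  addr.avatar := 0xBEEF
  addr.score := 1.5
  height := 0.25
  writer extras: unknown -> dropped
  => decoded: {"status": "GREEN", "codes": null, "addr": {"zip": 1, "attempts": 12, "avatar": 0xBEEF, "score": 1.5}, "height": 0.25}
diffs on Account not affecting the asked answer:
  field zip in record Money: required changed to optional -> shifts the Account verdicts, not this decode

decoded: {"status": "GREEN", "codes": null, "addr": {"zip": 1, "attempts": 12, "avatar": 0xBEEF, "score": 1.5}, "height": 0.25}


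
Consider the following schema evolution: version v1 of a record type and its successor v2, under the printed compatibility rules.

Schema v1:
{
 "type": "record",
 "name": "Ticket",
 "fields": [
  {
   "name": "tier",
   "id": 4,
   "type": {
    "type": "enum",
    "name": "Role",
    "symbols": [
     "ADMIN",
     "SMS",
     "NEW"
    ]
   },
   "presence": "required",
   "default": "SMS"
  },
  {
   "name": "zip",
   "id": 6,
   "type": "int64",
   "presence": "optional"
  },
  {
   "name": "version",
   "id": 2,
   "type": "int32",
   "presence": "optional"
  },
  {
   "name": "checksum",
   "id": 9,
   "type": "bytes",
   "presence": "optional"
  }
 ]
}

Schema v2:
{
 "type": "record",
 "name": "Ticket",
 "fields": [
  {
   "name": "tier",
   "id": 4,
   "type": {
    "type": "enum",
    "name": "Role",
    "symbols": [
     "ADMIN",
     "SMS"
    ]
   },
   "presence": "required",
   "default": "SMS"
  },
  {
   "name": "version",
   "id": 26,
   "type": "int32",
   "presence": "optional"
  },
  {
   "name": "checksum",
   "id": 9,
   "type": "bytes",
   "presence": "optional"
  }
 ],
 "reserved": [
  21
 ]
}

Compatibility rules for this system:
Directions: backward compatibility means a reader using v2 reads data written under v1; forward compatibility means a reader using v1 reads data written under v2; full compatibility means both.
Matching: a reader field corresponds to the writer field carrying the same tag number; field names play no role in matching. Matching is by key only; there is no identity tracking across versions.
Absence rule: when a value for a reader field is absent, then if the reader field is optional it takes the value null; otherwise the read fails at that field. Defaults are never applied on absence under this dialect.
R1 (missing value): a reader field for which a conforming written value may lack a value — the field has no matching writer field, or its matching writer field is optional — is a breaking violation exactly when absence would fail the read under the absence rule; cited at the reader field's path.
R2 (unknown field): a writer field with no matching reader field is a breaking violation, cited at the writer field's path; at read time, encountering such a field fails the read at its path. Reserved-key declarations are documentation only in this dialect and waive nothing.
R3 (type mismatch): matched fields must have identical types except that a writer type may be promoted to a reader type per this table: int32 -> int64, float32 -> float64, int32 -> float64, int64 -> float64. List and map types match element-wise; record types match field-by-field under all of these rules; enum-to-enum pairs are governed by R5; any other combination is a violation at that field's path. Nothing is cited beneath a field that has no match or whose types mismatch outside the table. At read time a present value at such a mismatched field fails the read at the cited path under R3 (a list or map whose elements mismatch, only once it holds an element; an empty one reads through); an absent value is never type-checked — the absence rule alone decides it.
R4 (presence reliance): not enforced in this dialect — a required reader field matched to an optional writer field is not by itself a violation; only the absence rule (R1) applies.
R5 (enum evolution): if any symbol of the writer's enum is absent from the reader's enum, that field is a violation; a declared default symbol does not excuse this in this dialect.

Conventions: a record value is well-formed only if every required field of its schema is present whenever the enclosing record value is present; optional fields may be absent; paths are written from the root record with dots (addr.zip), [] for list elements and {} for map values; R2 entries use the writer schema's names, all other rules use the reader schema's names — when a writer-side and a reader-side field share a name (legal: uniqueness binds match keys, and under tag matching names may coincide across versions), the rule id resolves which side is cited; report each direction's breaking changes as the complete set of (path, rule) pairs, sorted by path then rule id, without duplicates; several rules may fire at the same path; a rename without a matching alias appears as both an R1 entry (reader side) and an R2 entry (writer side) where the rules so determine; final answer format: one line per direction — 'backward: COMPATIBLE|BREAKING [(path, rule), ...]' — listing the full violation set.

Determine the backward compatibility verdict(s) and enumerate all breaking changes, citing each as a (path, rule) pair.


each type pair in Ticket: writer, then reader
backward for Ticket (reader v2, writer v1):
  tier: paired with writer tier (Role -> Role; writer required)
  version has no writer counterpart
  checksum: paired with writer checksum (bytes -> bytes; writer optional)
  writer field zip has no reader counterpart
  writer field version has no reader counterpart
  breaking: (tier, R5)
  breaking: (version, R2)
  breaking: (zip, R2)
  => backward: BREAKING (3)

backward: BREAKING [(tier, R5), (version, R2), (zip, R2)]


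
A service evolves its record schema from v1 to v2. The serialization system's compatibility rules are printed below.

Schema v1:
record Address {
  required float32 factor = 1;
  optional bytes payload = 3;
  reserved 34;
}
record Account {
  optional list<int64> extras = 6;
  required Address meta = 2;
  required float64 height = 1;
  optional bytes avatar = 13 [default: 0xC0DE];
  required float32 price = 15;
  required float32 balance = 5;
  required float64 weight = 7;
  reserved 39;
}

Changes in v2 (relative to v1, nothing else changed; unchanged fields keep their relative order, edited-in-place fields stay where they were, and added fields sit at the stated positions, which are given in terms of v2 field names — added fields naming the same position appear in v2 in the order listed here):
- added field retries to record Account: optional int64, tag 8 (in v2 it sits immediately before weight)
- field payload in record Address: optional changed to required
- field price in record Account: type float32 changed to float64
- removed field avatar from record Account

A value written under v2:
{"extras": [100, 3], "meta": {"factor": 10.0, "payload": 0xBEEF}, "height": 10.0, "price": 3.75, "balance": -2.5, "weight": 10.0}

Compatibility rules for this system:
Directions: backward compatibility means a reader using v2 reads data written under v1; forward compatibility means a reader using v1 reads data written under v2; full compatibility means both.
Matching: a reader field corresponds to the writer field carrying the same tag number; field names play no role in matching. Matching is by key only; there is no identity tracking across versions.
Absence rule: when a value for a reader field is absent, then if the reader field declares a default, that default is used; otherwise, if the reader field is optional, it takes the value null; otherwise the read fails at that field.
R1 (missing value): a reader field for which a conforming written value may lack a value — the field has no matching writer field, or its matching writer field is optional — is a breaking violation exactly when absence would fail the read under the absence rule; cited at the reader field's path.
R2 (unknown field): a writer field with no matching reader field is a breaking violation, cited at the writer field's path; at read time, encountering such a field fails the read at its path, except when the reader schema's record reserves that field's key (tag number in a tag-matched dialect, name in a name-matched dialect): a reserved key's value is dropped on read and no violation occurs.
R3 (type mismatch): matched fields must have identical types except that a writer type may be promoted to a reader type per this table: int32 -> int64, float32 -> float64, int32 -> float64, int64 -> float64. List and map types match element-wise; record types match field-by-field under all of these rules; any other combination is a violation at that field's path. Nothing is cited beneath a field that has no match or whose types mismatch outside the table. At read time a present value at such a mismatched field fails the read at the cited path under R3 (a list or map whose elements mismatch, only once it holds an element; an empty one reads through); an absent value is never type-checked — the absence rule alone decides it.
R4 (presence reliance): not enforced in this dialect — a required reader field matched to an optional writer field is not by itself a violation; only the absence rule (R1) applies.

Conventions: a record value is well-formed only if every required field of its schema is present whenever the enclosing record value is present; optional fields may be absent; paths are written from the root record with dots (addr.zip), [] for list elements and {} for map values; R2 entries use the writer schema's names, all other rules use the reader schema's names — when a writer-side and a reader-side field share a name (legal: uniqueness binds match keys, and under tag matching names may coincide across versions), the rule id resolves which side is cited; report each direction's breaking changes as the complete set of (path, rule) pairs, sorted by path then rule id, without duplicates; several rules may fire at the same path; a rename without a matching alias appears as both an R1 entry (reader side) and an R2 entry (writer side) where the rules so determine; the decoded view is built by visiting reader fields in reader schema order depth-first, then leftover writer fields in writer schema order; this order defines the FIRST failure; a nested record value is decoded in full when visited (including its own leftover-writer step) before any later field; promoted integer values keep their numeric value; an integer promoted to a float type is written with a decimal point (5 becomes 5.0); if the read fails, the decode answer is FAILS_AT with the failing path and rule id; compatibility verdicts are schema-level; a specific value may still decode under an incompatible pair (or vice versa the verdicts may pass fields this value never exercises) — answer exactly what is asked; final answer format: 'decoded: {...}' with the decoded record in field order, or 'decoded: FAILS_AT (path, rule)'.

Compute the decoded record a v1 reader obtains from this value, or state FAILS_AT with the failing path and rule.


each type pair in Account: writer, then reader
decode (reader v1):
  extras := [100, 3]
  meta.factor := 10.0
  meta.payload := 0xBEEF
  height := 10.0
  avatar := 0xC0DE (absent -> default)
  read fails at price under R3
  => FAILS_AT (price, R3)
the other Account changes do not affect what is asked:
  added field retries to record Account: optional int64, tag 8 (in v2 it sits immediately before weight) -> schema-level compatibility only; this Account value's decode is unchanged
  field payload in record Address: optional changed to required -> schema-level compatibility only; this Account value's decode is unchanged
  removed field avatar from record Account -> schema-level compatibility only; this Account value's decode is unchanged

decoded: FAILS_AT (price, R3)


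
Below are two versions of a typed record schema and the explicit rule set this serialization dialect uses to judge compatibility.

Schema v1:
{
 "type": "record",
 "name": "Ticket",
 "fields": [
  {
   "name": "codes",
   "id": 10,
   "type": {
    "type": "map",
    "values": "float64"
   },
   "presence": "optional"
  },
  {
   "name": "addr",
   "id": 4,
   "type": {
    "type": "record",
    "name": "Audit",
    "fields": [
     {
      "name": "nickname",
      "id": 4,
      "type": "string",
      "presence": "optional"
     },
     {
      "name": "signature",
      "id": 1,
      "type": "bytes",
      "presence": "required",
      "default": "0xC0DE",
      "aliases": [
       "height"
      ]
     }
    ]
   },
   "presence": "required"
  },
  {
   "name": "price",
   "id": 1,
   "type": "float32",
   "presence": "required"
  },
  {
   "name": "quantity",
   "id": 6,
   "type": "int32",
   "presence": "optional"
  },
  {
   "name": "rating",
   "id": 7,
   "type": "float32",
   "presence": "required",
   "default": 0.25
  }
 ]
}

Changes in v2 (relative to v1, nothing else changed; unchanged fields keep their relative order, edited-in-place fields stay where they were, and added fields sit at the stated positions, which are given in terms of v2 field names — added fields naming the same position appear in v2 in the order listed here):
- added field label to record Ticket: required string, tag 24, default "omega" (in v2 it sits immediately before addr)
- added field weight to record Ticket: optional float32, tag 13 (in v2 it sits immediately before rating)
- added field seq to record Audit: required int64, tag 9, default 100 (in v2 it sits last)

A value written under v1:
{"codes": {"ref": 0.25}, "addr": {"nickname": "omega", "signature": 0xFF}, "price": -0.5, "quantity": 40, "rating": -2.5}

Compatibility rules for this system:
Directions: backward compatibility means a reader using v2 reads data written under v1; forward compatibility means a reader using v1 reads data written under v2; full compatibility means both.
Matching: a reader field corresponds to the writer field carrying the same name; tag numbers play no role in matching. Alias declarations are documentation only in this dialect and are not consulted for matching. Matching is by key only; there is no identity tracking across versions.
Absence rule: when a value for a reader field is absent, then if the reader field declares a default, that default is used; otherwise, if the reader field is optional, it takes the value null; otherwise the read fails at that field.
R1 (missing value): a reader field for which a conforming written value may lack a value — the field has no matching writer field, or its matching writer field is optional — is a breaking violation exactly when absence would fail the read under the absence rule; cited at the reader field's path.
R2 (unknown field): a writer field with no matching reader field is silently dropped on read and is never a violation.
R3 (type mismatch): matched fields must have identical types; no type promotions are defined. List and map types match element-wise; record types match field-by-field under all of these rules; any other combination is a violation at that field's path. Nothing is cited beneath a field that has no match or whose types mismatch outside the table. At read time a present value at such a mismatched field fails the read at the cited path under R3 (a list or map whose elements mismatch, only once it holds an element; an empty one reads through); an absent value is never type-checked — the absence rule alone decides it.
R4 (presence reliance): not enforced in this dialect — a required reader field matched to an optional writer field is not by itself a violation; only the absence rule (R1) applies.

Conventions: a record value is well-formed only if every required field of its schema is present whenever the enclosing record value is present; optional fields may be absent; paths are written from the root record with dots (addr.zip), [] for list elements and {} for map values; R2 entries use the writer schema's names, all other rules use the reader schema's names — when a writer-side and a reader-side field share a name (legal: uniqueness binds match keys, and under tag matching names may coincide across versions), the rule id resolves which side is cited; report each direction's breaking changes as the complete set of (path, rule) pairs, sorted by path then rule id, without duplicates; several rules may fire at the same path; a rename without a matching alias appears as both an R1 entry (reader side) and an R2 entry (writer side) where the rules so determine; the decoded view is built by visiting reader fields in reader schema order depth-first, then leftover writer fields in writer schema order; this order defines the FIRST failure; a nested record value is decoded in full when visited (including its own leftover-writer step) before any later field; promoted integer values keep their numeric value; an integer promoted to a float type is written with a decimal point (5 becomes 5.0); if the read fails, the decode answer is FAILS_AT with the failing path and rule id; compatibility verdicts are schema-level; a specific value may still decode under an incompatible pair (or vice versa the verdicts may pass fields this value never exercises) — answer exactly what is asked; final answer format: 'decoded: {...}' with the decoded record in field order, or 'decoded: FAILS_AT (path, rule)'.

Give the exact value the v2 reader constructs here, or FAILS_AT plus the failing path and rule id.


decoded: {"codes": {"ref": 0.25}, "label": "omega", "addr": {"nickname": "omega", "signature": 0xFF, "seq": 100}, "price": -0.5, "quantity": 40, "weight": null, "rating": -2.5}

in Ticket below, arrows point writer -> reader
decode walk for Ticket under reader schema v2:
  codes := {"ref": 0.25}
  label := "omega" (no value, default fills)
  addr.nickname := "omega"
  addr.signature := 0xFF
  addr.seq := 100 (no value, default fills)
  price := -0.5
  quantity := 40
  weight := null (not supplied -> null)
  rating := -2.5
  => decoded: {"codes": {"ref": 0.25}, "label": "omega", "addr": {"nickname": "omega", "signature": 0xFF, "seq": 100}, "price": -0.5, "quantity": 40, "weight": null, "rating": -2.5}
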